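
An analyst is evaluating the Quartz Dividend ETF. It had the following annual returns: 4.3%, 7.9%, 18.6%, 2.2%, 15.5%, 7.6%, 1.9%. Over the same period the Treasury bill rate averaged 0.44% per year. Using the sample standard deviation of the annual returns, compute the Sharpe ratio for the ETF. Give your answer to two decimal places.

1.21

r̄ = (4.3 + 7.9 + 18.6 + 2.2 + 15.5 + 7.6 + 1.9) / 7 = 58.00 / 7 = 8.2857%
Σ(r − r̄)² = 252.7486; sample σ = √(252.7486/6) = 6.4904%
Sharpe = (r̄ − rf) / σ = (8.2857 − 0.44) / 6.4904 = 7.8457 / 6.4904 = 1.2088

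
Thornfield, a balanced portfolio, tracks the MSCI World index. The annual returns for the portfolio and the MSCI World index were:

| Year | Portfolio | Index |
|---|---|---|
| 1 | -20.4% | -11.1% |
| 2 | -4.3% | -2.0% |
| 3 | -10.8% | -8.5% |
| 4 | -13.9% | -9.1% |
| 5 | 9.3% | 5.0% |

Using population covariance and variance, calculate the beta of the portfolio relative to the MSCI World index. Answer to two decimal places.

r̄p = -8.0200%,  r̄m = -5.1400%
Cov = Σ(rp − r̄p)(rm − r̄m) / 5 = 58.7432
Var(rm) = Σ(rm − r̄m)² / 5 = 35.0344
β = Cov / Var = 58.7432 / 35.0344 = 1.6767

1.68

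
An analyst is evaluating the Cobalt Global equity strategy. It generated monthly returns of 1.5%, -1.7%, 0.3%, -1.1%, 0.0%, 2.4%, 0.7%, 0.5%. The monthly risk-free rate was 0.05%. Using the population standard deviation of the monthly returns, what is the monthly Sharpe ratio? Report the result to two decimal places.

0.22

r̄ = (1.5 − 1.7 + 0.3 − 1.1 + 0 + 2.4 + 0.7 + 0.5) / 8 = 0.3250%
Population std dev = √[12.0950 / 8] = 1.2296%
Sharpe = (r̄ − rf) / σ = (0.3250 − 0.05) / 1.2296 = 0.2750 / 1.2296 = 0.2236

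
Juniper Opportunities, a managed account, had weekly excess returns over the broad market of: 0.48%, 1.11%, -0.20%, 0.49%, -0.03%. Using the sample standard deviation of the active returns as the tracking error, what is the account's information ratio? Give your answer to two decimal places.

0.72

Mean return r̄ = 1.850 / 5 = 0.3700%
Σ(r − r̄)² = 1.0590; sample σ = √(1.0590/4) = 0.5145%
IR = r̄ / tracking error = 0.3700 / 0.5145 = 0.7191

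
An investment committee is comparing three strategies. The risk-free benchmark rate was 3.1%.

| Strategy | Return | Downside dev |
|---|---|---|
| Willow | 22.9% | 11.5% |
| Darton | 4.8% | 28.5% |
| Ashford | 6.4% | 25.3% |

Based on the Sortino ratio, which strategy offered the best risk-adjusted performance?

Willow: Sortino ratio = (22.9% − 3.1%) / 11.5% = 1.722
Darton: Sortino ratio = (4.8% − 3.1%) / 28.5% = 0.060
Ashford: Sortino ratio = (6.4% − 3.1%) / 25.3% = 0.130
Highest: Willow (1.722).

Willow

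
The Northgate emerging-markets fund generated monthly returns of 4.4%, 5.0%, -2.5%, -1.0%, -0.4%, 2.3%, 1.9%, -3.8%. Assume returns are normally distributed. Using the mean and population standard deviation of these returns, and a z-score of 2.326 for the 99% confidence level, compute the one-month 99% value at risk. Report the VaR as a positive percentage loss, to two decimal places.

6.18

r̄ = (4.4 + 5 − 2.5 − 1 − 0.4 + 2.3 + 1.9 − 3.8) / 8 = 5.90 / 8 = 0.7375%
Σ(r − r̄)² = (4.4 − 0.7375)² + (5 − 0.7375)² + (-2.5 − 0.7375)² + … = 70.7588
σ = √[70.7588 / 8] = 2.9740%
VaR = −(r̄ − z·σ) = −(0.7375 − 2.326 × 2.9740) = −(-6.1800) = 6.1800%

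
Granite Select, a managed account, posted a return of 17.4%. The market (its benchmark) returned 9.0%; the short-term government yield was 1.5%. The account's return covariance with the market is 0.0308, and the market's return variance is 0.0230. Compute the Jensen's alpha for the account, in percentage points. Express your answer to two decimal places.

5.86

β = Cov / Var = 0.0308 / 0.0230 = 1.3391
E[R] = Rf + β(Rm − Rf) = 1.5% + 1.3391 × (9.0% − 1.5%) = 11.5433%
α = Rp − E[R] = 17.4% − 11.5433% = 5.8567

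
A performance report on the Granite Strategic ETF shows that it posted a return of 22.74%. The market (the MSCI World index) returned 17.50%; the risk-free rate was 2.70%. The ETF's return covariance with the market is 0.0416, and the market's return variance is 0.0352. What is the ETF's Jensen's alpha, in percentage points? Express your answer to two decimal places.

2.55

β = Cov / Var = 0.0416 / 0.0352 = 1.1818
E[R] = Rf + β(Rm − Rf) = 2.70% + 1.1818 × (17.50% − 2.70%) = 20.1906%
α = Rp − E[R] = 22.74% − 20.1906% = 2.5494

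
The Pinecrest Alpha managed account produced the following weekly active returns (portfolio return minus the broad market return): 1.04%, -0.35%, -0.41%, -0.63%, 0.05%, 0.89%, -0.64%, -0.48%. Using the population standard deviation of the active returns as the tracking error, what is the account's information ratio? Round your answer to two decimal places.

-0.11

r̄ = (1.04 − 0.35 − 0.41 − 0.63 + 0.05 + 0.89 − 0.64 − 0.48) / 8 = -0.0663%
Population std dev = √[3.1686 / 8] = 0.6293%
IR = r̄ / tracking error = -0.0663 / 0.6293 = -0.1054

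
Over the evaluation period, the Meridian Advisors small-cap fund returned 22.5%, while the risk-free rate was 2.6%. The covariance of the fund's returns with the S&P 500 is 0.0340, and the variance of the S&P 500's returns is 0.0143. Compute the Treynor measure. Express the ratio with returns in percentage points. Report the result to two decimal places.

β = Cov / Var = 0.0340 / 0.0143 = 2.3776
Treynor = (Rp − Rf) / β = (22.5% − 2.6%) / 2.3776 = 19.90 / 2.3776 = 8.3698

8.37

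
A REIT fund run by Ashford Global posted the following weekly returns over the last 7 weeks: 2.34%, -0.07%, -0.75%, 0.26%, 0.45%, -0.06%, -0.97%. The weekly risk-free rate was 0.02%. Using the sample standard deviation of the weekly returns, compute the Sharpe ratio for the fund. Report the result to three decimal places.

r̄ = (2.34 − 0.07 − 0.75 + 0.26 + 0.45 − 0.06 − 0.97) / 7 = 0.1714%
Sample std dev = √[7.0519 / 6] = 1.0841%
Sharpe = (r̄ − rf) / σ = (0.1714 − 0.02) / 1.0841 = 0.1514 / 1.0841 = 0.1397

0.140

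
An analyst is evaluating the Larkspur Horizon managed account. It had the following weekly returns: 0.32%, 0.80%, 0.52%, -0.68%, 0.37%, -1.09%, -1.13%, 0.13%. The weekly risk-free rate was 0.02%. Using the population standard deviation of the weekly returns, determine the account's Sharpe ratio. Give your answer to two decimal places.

r̄ = (0.32 + 0.8 + 0.52 − 0.68 + 0.37 − 1.09 − 1.13 + 0.13) / 8 = -0.0950%
Σ(r − r̄)² = (0.32 − (-0.0950))² + (0.8 − (-0.0950))² + … = 4.0218
σ = √[4.0218 / 8] = 0.7090%
Sharpe = (r̄ − rf) / σ = (-0.0950 − 0.02) / 0.7090 = -0.1150 / 0.7090 = -0.1622

-0.16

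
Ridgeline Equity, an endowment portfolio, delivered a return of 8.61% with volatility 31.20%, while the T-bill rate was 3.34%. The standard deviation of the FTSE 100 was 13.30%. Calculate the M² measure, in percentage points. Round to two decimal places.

Sharpe = (Rp − Rf) / σp = (8.61% − 3.34%) / 31.20% = 0.1689
M² = Rf + Sharpe × σm = 3.34% + 0.1689 × 13.30% = 5.5864%

5.59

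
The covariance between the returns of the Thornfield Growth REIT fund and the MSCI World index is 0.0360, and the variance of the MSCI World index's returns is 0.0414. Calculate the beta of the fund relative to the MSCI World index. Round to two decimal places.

0.87

β = Cov(Rp, Rm) / Var(Rm) = 0.0360 / 0.0414 = 0.8696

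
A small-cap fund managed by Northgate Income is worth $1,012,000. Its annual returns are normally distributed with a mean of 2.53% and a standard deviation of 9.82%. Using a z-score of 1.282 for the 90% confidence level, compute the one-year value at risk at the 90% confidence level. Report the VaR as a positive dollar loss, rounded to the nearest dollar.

Return at the 90% tail: μ − z·σ = 2.53% − 1.282 × 9.82% = 2.53 − 12.58924 = -10.05924%
VaR = −(-10.05924%) × $1,012,000 = 10.05924% × $1,012,000 = $101,800

$101,800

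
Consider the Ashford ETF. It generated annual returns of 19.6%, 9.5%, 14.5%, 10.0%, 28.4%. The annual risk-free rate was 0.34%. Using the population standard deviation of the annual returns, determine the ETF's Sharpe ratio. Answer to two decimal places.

Mean return r̄ = 82.00 / 5 = 16.4000%
Σ(r − r̄)² = (19.6 − 16.4000)² + (9.5 − 16.4000)² + … = 246.4200
population σ = √(246.4200 / 5) = √49.2840 = 7.0203%
Sharpe = (r̄ − rf) / σ = (16.4000 − 0.34) / 7.0203 = 16.0600 / 7.0203 = 2.2877

2.29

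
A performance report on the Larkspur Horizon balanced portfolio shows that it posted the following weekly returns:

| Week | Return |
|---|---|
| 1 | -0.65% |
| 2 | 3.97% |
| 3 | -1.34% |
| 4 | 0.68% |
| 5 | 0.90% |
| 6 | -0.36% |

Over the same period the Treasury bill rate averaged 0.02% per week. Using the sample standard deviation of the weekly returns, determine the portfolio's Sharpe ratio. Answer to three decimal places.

r̄ = (-0.65 + 3.97 − 1.34 + 0.68 + 0.9 − 0.36) / 6 = 0.5333%
Σ(r − r̄)² = 17.6743; sample σ = √(17.6743/5) = 1.8801%
Sharpe = (r̄ − rf) / σ = (0.5333 − 0.02) / 1.8801 = 0.5133 / 1.8801 = 0.2730

0.273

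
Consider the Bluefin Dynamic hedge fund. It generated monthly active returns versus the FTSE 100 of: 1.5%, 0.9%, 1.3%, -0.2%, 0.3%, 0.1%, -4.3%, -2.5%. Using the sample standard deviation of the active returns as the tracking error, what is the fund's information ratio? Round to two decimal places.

-0.18

Mean return r̄ = -2.90 / 8 = -0.3625%
Sample σ = √[Σ(r − r̄)² / 7] = √[28.5788 / 7] = √4.0827 = 2.0206%
IR = r̄ / tracking error = -0.3625 / 2.0206 = -0.1794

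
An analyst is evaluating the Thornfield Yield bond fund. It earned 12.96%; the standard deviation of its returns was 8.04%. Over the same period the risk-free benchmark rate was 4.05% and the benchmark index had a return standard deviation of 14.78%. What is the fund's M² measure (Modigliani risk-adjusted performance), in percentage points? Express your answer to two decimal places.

Sharpe = (Rp − Rf) / σp = (12.96% − 4.05%) / 8.04% = 1.1082
M² = Rf + Sharpe × σm = 4.05% + 1.1082 × 14.78% = 20.4292%

20.43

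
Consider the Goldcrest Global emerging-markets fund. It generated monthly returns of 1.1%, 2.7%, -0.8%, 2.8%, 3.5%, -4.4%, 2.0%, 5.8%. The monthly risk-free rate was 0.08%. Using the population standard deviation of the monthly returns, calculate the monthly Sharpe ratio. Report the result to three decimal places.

0.525

Mean return r̄ = 12.70 / 8 = 1.5875%
Population σ = √[Σ(r − r̄)² / 8] = √[66.0688 / 8] = √8.2586 = 2.8738%
Sharpe = (r̄ − rf) / σ = (1.5875 − 0.08) / 2.8738 = 1.5075 / 2.8738 = 0.5246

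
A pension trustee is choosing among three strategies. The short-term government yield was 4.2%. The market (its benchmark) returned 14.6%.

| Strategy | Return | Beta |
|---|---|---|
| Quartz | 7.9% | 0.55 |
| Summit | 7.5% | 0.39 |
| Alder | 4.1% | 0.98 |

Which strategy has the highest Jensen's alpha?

Summit

Quartz: α = 7.9% − [4.2% + 0.55 × (14.6% − 4.2%)] = -2.020
Summit: α = 7.5% − [4.2% + 0.39 × (14.6% − 4.2%)] = -0.756
Alder: α = 4.1% − [4.2% + 0.98 × (14.6% − 4.2%)] = -10.292
Highest: Summit (-0.756).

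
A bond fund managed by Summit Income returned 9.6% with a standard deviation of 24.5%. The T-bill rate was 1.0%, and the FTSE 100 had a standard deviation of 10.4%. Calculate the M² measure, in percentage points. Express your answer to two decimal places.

4.65

Sharpe = (Rp − Rf) / σp = (9.6% − 1.0%) / 24.5% = 0.3510
M² = Rf + Sharpe × σm = 1.0% + 0.3510 × 10.4% = 4.6504%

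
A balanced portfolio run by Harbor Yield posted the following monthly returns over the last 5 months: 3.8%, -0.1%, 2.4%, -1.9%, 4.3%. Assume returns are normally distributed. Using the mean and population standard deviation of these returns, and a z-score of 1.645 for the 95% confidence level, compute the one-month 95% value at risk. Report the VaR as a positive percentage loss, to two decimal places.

Mean return r̄ = 8.50 / 5 = 1.7000%
Σ(r − r̄)² = (3.8 − 1.7000)² + (-0.1 − 1.7000)² + (2.4 − 1.7000)² + … = 27.8600
population σ = √(27.8600 / 5) = √5.5720 = 2.3605%
VaR = −(r̄ − z·σ) = −(1.7000 − 1.645 × 2.3605) = −(-2.1830) = 2.1830%

2.18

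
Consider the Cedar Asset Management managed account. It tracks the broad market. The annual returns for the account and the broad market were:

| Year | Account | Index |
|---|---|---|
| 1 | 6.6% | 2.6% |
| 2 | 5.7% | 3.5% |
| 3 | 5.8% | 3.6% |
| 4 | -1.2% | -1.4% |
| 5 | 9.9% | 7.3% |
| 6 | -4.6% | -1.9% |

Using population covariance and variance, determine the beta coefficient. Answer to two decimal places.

1.51

r̄p = 3.7000%,  r̄m = 2.2833%
Cov = Σ(rp − r̄p)(rm − r̄m) / 6 = 14.9983
Var(rm) = Σ(rm − r̄m)² / 6 = 9.9247
β = Cov / Var = 14.9983 / 9.9247 = 1.5112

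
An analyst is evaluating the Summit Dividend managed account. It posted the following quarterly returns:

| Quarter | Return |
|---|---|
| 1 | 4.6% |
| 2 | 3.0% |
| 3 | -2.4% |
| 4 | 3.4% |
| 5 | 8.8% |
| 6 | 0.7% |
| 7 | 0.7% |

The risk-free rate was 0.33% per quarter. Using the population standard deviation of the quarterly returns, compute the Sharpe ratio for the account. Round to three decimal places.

μ = (4.6 + 3 − 2.4 + 3.4 + 8.8 + 0.7 + 0.7) / 7 = 18.80 / 7 = 2.6857%
Σ(r − μ)² = (4.6 − 2.6857)² + (3 − 2.6857)² + … = 75.4086
population σ = √(75.4086 / 7) = √10.7727 = 3.2822%
Sharpe = (μ − rf) / σ = (2.6857 − 0.33) / 3.2822 = 2.3557 / 3.2822 = 0.7177

0.718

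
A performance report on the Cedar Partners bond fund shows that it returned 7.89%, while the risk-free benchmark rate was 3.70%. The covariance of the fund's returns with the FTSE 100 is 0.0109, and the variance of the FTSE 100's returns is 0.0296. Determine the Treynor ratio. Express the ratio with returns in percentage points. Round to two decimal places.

11.38

β = Cov / Var = 0.0109 / 0.0296 = 0.3682
Treynor = (Rp − Rf) / β = (7.89% − 3.70%) / 0.3682 = 4.19 / 0.3682 = 11.3797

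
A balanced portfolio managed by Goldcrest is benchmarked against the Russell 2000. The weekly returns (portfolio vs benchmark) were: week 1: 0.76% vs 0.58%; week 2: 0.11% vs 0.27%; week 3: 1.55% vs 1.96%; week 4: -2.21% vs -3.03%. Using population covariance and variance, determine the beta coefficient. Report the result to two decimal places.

r̄p = 0.0525%,  r̄m = -0.0550%
Cov = Σ(rp − r̄p)(rm − r̄m) / 4 = 2.5541
Var(rm) = Σ(rm − r̄m)² / 4 = 3.3549
β = Cov / Var = 2.5541 / 3.3549 = 0.7613

0.76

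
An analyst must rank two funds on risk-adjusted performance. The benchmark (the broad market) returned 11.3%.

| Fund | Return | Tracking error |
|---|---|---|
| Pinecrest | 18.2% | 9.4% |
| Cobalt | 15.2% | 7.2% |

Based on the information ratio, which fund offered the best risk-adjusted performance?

Pinecrest

Pinecrest: IR = (18.2% − 11.3%) / 9.4% = 0.734
Cobalt: IR = (15.2% − 11.3%) / 7.2% = 0.542
Highest: Pinecrest (0.734).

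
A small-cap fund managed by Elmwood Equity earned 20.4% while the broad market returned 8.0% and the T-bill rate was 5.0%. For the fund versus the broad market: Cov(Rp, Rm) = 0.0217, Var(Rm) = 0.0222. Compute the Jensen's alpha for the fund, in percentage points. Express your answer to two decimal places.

12.47

β = Cov / Var = 0.0217 / 0.0222 = 0.9775
E[R] = Rf + β(Rm − Rf) = 5.0% + 0.9775 × (8.0% − 5.0%) = 7.9325%
α = Rp − E[R] = 20.4% − 7.9325% = 12.4675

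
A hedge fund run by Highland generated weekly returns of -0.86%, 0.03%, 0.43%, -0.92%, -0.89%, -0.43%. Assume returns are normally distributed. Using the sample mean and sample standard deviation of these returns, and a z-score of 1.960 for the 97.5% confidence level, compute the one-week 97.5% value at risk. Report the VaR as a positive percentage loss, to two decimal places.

μ = (-0.86 + 0.03 + 0.43 − 0.92 − 0.89 − 0.43) / 6 = -0.4400%
Sample σ = √[Σ(r − μ)² / 5] = √[1.5872 / 5] = √0.3174 = 0.5634%
VaR = −(μ − z·σ) = −(-0.4400 − 1.960 × 0.5634) = −(-1.5443) = 1.5443%

1.54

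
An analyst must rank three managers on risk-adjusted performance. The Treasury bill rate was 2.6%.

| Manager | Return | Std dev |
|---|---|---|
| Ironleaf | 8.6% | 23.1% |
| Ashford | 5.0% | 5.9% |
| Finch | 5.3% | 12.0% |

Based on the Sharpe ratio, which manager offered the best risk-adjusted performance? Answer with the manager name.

Ashford

Ironleaf: Sharpe ratio = (8.6% − 2.6%) / 23.1% = 0.260
Ashford: Sharpe ratio = (5.0% − 2.6%) / 5.9% = 0.407
Finch: Sharpe ratio = (5.3% − 2.6%) / 12.0% = 0.225
Highest: Ashford (0.407).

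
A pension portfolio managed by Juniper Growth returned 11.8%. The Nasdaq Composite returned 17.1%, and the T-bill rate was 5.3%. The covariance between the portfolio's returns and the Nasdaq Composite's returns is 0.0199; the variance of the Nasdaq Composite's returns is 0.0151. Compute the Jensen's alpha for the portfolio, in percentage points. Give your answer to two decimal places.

-9.05

β = Cov / Var = 0.0199 / 0.0151 = 1.3179
E[R] = Rf + β(Rm − Rf) = 5.3% + 1.3179 × (17.1% − 5.3%) = 20.8512%
α = Rp − E[R] = 11.8% − 20.8512% = -9.0512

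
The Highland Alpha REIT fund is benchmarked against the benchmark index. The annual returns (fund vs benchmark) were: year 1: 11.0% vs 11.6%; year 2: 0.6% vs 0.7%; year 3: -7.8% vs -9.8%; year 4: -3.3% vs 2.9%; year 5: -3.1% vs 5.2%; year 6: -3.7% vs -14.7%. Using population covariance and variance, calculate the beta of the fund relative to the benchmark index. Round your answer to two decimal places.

0.48

r̄p = -1.0500%,  r̄m = -0.6833%
Cov = Σ(rp − r̄p)(rm − r̄m) / 6 = 38.1425
Var(rm) = Σ(rm − r̄m)² / 6 = 79.9714
β = Cov / Var = 38.1425 / 79.9714 = 0.4770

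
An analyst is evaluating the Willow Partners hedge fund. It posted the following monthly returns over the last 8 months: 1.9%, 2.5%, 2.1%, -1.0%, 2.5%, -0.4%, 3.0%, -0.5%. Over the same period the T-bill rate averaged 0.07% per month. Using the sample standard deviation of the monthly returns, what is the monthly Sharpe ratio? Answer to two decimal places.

r̄ = (1.9 + 2.5 + 2.1 − 1 + 2.5 − 0.4 + 3 − 0.5) / 8 = 10.10 / 8 = 1.2625%
Σ(r − r̄)² = (1.9 − 1.2625)² + (2.5 − 1.2625)² + … = 18.1788
σ = √[18.1788 / 7] = 1.6115%
Sharpe = (r̄ − rf) / σ = (1.2625 − 0.07) / 1.6115 = 1.1925 / 1.6115 = 0.7400

0.74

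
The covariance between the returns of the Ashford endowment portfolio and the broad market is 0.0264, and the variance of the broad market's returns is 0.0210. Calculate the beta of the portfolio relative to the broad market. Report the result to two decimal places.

β = Cov(Rp, Rm) / Var(Rm) = 0.0264 / 0.0210 = 1.2571

1.26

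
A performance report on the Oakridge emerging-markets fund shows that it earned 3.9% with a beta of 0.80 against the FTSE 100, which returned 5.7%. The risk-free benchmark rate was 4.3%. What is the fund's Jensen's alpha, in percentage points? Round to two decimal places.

CAPM expected return = Rf + β(Rm − Rf) = 4.3% + 0.80 × (5.7% − 4.3%) = 4.3 + 0.80 × 1.40 = 5.4200%
Jensen's α = Rp − E[R] = 3.9% − 5.4200% = -1.5200

-1.52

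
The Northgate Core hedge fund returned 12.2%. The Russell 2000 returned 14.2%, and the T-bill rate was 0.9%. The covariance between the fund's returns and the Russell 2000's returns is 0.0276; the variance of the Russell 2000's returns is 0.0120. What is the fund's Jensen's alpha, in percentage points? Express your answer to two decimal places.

β = Cov / Var = 0.0276 / 0.0120 = 2.3000
E[R] = Rf + β(Rm − Rf) = 0.9% + 2.3000 × (14.2% − 0.9%) = 31.4900%
α = Rp − E[R] = 12.2% − 31.4900% = -19.2900

-19.29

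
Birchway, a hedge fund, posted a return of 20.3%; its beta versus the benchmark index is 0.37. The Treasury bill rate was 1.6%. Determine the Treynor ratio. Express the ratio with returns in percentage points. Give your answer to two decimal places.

50.54

Treynor = (Rp − Rf) / β = (20.3% − 1.6%) / 0.37 = 18.70 / 0.37 = 50.5405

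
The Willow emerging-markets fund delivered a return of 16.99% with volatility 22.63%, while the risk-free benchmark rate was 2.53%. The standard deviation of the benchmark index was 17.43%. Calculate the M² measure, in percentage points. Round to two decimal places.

13.67

Sharpe = (Rp − Rf) / σp = (16.99% − 2.53%) / 22.63% = 0.6390
M² = Rf + Sharpe × σm = 2.53% + 0.6390 × 17.43% = 13.6678%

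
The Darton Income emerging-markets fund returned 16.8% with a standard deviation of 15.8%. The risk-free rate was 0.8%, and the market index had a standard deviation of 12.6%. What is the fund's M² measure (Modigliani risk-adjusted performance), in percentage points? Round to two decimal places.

Sharpe = (Rp − Rf) / σp = (16.8% − 0.8%) / 15.8% = 1.0127
M² = Rf + Sharpe × σm = 0.8% + 1.0127 × 12.6% = 13.5600%

13.56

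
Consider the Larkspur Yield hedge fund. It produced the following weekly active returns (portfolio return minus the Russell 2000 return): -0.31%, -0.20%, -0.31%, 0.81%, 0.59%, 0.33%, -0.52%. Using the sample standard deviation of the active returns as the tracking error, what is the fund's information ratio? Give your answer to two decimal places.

μ = (-0.31 − 0.2 − 0.31 + 0.81 + 0.59 + 0.33 − 0.52) / 7 = 0.390 / 7 = 0.0557%
Sample std dev = √[1.5940 / 6] = 0.5154%
IR = μ / tracking error = 0.0557 / 0.5154 = 0.1081

0.11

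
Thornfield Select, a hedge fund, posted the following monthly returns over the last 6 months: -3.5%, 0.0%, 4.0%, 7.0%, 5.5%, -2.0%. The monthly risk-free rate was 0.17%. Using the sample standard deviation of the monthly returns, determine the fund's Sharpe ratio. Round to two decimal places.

0.39

Mean return r̄ = 11.00 / 6 = 1.8333%
Σ(r − r̄)² = (-3.5 − 1.8333)² + (0 − 1.8333)² + (4 − 1.8333)² + … = 91.3333
sample σ = √(91.3333 / 5) = √18.2667 = 4.2740%
Sharpe = (r̄ − rf) / σ = (1.8333 − 0.17) / 4.2740 = 1.6633 / 4.2740 = 0.3892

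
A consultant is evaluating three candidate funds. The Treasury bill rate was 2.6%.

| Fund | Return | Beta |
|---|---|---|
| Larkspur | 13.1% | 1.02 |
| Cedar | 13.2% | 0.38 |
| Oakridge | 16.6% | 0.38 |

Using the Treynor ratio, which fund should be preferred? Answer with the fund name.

Oakridge

Larkspur: Treynor = (13.1% − 2.6%) / 1.02 = 10.294
Cedar: Treynor = (13.2% − 2.6%) / 0.38 = 27.895
Oakridge: Treynor = (16.6% − 2.6%) / 0.38 = 36.842
Highest: Oakridge (36.842).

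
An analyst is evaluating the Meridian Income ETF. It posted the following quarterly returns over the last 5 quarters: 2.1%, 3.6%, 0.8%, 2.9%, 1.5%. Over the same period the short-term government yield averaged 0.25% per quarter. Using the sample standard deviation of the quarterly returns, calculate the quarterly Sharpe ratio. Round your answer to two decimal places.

r̄ = (2.1 + 3.6 + 0.8 + 2.9 + 1.5) / 5 = 10.90 / 5 = 2.1800%
Σ(r − r̄)² = (2.1 − 2.1800)² + (3.6 − 2.1800)² + (0.8 − 2.1800)² + … = 4.9080
σ = √[4.9080 / 4] = 1.1077%
Sharpe = (r̄ − rf) / σ = (2.1800 − 0.25) / 1.1077 = 1.9300 / 1.1077 = 1.7423

1.74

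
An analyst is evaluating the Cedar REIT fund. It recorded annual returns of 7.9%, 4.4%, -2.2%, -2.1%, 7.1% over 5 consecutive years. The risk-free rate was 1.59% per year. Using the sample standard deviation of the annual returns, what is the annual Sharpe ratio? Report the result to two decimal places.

0.29

μ = (7.9 + 4.4 − 2.2 − 2.1 + 7.1) / 5 = 3.0200%
Sample σ = √[Σ(r − μ)² / 4] = √[95.8280 / 4] = √23.9570 = 4.8946%
Sharpe = (μ − rf) / σ = (3.0200 − 1.59) / 4.8946 = 1.4300 / 4.8946 = 0.2922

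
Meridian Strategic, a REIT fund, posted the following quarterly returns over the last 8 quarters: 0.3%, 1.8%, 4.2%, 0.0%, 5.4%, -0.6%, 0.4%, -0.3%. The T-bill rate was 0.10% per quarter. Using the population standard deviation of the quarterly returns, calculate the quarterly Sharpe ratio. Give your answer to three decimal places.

Mean return μ = 11.20 / 8 = 1.4000%
Population std dev = √[35.0600 / 8] = 2.0934%
Sharpe = (μ − rf) / σ = (1.4000 − 0.1) / 2.0934 = 1.3000 / 2.0934 = 0.6210

0.621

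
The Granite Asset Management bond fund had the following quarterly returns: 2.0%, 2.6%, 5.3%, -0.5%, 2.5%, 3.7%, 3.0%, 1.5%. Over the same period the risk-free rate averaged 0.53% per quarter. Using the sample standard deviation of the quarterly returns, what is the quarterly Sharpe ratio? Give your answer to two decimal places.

1.18

r̄ = (2 + 2.6 + 5.3 − 0.5 + 2.5 + 3.7 + 3 + 1.5) / 8 = 2.5125%
Sample σ = √[Σ(r − r̄)² / 7] = √[19.7888 / 7] = √2.8270 = 1.6814%
Sharpe = (r̄ − rf) / σ = (2.5125 − 0.53) / 1.6814 = 1.9825 / 1.6814 = 1.1791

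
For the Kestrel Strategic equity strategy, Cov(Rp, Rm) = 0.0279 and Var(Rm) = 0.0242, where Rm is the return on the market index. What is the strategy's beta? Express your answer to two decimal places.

β = Cov(Rp, Rm) / Var(Rm) = 0.0279 / 0.0242 = 1.1529

1.15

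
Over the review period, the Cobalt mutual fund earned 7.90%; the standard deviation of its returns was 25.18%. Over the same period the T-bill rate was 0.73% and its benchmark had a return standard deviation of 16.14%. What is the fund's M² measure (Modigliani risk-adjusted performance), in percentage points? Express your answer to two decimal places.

Sharpe = (Rp − Rf) / σp = (7.90% − 0.73%) / 25.18% = 0.2847
M² = Rf + Sharpe × σm = 0.73% + 0.2847 × 16.14% = 5.3251%

5.33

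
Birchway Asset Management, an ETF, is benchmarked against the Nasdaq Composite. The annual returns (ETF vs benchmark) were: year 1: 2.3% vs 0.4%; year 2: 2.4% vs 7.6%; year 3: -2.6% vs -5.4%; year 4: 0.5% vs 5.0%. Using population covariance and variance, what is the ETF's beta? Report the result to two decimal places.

r̄p = 0.6500%,  r̄m = 1.9000%
Cov = Σ(rp − r̄p)(rm − r̄m) / 4 = 7.6900
Var(rm) = Σ(rm − r̄m)² / 4 = 24.4100
β = Cov / Var = 7.6900 / 24.4100 = 0.3150

0.32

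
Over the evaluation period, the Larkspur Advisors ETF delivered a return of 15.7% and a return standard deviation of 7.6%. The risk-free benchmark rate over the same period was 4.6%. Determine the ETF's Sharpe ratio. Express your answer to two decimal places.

1.46

Sharpe = (Rp − Rf) / σp = (15.7% − 4.6%) / 7.6% = 11.10% / 7.6% = 1.4605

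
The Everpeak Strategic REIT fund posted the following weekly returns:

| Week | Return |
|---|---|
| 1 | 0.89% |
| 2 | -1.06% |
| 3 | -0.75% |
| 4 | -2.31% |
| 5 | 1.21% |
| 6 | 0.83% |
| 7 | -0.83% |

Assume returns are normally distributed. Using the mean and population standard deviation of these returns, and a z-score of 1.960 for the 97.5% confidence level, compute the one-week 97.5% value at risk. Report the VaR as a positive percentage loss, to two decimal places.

2.64

r̄ = (0.89 − 1.06 − 0.75 − 2.31 + 1.21 + 0.83 − 0.83) / 7 = -2.020 / 7 = -0.2886%
Σ(r − r̄)² = (0.89 − (-0.2886))² + (-1.06 − (-0.2886))² + (-0.75 − (-0.2886))² + … = 10.0733
population σ = √(10.0733 / 7) = √1.4390 = 1.1996%
VaR = −(r̄ − z·σ) = −(-0.2886 − 1.960 × 1.1996) = −(-2.6398) = 2.6398%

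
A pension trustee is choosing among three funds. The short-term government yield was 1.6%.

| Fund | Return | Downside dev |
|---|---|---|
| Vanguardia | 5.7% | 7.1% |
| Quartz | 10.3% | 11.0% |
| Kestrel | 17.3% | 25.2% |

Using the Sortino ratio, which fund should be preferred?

Vanguardia: Sortino ratio = (5.7% − 1.6%) / 7.1% = 0.577
Quartz: Sortino ratio = (10.3% − 1.6%) / 11.0% = 0.791
Kestrel: Sortino ratio = (17.3% − 1.6%) / 25.2% = 0.623
Highest: Quartz (0.791).

Quartz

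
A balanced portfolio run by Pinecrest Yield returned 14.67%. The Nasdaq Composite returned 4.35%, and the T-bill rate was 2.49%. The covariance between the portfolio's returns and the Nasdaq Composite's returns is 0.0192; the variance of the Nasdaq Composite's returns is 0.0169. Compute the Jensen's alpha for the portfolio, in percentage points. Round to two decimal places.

β = Cov / Var = 0.0192 / 0.0169 = 1.1361
E[R] = Rf + β(Rm − Rf) = 2.49% + 1.1361 × (4.35% − 2.49%) = 4.6031%
α = Rp − E[R] = 14.67% − 4.6031% = 10.0669

10.07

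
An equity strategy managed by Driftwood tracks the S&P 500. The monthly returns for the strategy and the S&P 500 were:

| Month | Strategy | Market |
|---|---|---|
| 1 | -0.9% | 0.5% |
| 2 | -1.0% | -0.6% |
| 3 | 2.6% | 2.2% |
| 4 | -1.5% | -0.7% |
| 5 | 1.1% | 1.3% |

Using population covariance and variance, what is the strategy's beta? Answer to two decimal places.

r̄p = 0.0600%,  r̄m = 0.5400%
Cov = Σ(rp − r̄p)(rm − r̄m) / 5 = 1.6376
Var(rm) = Σ(rm − r̄m)² / 5 = 1.2344
β = Cov / Var = 1.6376 / 1.2344 = 1.3266

1.33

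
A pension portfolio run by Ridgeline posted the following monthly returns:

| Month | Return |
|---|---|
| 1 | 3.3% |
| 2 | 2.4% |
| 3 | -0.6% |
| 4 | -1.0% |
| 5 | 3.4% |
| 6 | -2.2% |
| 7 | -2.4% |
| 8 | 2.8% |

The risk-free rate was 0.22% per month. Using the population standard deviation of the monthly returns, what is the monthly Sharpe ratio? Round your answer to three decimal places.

0.210

Mean return r̄ = 5.70 / 8 = 0.7125%
Σ(r − r̄)² = 43.9488; population σ = √(43.9488/8) = 2.3438%
Sharpe = (r̄ − rf) / σ = (0.7125 − 0.22) / 2.3438 = 0.4925 / 2.3438 = 0.2101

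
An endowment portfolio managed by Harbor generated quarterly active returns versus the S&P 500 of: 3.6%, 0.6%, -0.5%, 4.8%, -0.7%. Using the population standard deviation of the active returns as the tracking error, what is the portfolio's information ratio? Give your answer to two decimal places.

0.70

Mean return r̄ = 7.80 / 5 = 1.5600%
Population σ = √[Σ(r − r̄)² / 5] = √[24.9320 / 5] = √4.9864 = 2.2330%
IR = r̄ / tracking error = 1.5600 / 2.2330 = 0.6986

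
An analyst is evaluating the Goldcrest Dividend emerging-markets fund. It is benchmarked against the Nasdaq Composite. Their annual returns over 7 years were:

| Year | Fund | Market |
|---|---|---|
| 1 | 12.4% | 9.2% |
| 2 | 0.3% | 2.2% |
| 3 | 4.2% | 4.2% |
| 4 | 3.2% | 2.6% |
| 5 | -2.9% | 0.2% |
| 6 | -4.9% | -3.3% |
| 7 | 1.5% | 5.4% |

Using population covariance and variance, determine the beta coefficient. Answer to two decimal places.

r̄p = 1.9714%,  r̄m = 2.9286%
Cov = Σ(rp − r̄p)(rm − r̄m) / 7 = 17.7108
Var(rm) = Σ(rm − r̄m)² / 7 = 13.4192
β = Cov / Var = 17.7108 / 13.4192 = 1.3198

1.32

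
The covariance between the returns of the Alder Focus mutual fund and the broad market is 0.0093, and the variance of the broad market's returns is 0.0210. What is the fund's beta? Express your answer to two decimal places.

0.44

β = Cov(Rp, Rm) / Var(Rm) = 0.0093 / 0.0210 = 0.4429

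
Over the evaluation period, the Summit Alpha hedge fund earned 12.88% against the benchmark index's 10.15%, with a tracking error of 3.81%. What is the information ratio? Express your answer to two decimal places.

IR = (Rp − Rb) / TE = (12.88% − 10.15%) / 3.81% = 2.73% / 3.81% = 0.7165

0.72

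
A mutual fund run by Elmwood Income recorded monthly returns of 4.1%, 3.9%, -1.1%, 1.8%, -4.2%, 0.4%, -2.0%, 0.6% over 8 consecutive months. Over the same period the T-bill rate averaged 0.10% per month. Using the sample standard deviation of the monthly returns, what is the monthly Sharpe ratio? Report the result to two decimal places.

μ = (4.1 + 3.9 − 1.1 + 1.8 − 4.2 + 0.4 − 2 + 0.6) / 8 = 3.50 / 8 = 0.4375%
Σ(r − μ)² = (4.1 − 0.4375)² + (3.9 − 0.4375)² + (-1.1 − 0.4375)² + … = 57.0988
σ = √[57.0988 / 7] = 2.8560%
Sharpe = (μ − rf) / σ = (0.4375 − 0.1) / 2.8560 = 0.3375 / 2.8560 = 0.1182

0.12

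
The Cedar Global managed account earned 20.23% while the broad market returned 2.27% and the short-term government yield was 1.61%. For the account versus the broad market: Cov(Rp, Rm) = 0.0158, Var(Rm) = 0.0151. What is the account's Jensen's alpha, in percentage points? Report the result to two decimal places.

β = Cov / Var = 0.0158 / 0.0151 = 1.0464
E[R] = Rf + β(Rm − Rf) = 1.61% + 1.0464 × (2.27% − 1.61%) = 2.3006%
α = Rp − E[R] = 20.23% − 2.3006% = 17.9294

17.93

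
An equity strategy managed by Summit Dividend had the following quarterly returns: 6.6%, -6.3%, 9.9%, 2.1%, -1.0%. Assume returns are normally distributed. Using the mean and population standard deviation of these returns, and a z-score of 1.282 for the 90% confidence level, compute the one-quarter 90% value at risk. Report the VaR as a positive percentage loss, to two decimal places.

r̄ = (6.6 − 6.3 + 9.9 + 2.1 − 1) / 5 = 2.2600%
Σ(r − r̄)² = 161.1320; population σ = √(161.1320/5) = 5.6768%
VaR = −(r̄ − z·σ) = −(2.2600 − 1.282 × 5.6768) = −(-5.0177) = 5.0177%

5.02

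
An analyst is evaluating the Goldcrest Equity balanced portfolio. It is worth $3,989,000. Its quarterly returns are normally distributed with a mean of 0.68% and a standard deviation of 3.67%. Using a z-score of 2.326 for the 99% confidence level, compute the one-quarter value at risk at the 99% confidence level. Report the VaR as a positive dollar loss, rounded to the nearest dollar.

$313,393

Return at the 99% tail: μ − z·σ = 0.68% − 2.326 × 3.67% = 0.68 − 8.53642 = -7.85642%
VaR = −(-7.85642%) × $3,989,000 = 7.85642% × $3,989,000 = $313,393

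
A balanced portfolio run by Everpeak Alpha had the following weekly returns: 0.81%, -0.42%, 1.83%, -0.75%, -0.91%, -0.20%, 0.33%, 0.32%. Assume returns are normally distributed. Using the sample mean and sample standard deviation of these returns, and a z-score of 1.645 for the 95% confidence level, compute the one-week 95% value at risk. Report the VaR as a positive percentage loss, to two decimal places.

r̄ = (0.81 − 0.42 + 1.83 − 0.75 − 0.91 − 0.2 + 0.33 + 0.32) / 8 = 0.1263%
Σ(r − r̄)² = (0.81 − 0.1263)² + (-0.42 − 0.1263)² + … = 5.6958
sample σ = √(5.6958 / 7) = √0.8137 = 0.9021%
VaR = −(r̄ − z·σ) = −(0.1263 − 1.645 × 0.9021) = −(-1.3577) = 1.3577%

1.36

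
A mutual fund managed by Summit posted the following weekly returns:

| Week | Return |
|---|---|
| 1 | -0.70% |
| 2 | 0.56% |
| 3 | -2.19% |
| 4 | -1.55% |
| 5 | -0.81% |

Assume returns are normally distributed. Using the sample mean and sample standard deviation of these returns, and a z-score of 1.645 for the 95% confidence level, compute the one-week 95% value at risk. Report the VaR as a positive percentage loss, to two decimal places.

r̄ = (-0.7 + 0.56 − 2.19 − 1.55 − 0.81) / 5 = -4.690 / 5 = -0.9380%
Σ(r − r̄)² = (-0.7 − (-0.9380))² + (0.56 − (-0.9380))² + … = 4.2591
sample σ = √(4.2591 / 4) = √1.0648 = 1.0319%
VaR = −(r̄ − z·σ) = −(-0.9380 − 1.645 × 1.0319) = −(-2.6355) = 2.6355%

2.64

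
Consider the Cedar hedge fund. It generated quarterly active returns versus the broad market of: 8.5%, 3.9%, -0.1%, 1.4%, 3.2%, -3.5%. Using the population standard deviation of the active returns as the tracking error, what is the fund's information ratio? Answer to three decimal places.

0.604

Mean return μ = 13.40 / 6 = 2.2333%
Σ(r − μ)² = (8.5 − 2.2333)² + (3.9 − 2.2333)² + (-0.1 − 2.2333)² + … = 81.9933
σ = √[81.9933 / 6] = 3.6967%
IR = μ / tracking error = 2.2333 / 3.6967 = 0.6041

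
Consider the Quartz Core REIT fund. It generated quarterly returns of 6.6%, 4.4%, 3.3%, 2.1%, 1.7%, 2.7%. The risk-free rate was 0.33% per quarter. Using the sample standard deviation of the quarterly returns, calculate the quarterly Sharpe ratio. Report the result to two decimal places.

1.74

r̄ = (6.6 + 4.4 + 3.3 + 2.1 + 1.7 + 2.7) / 6 = 3.4667%
Σ(r − r̄)² = (6.6 − 3.4667)² + (4.4 − 3.4667)² + … = 16.2933
sample σ = √(16.2933 / 5) = √3.2587 = 1.8052%
Sharpe = (r̄ − rf) / σ = (3.4667 − 0.33) / 1.8052 = 3.1367 / 1.8052 = 1.7376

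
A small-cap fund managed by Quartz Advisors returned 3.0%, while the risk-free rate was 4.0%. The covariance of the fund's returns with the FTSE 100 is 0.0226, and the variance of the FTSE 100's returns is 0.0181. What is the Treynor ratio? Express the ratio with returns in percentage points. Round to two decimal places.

β = Cov / Var = 0.0226 / 0.0181 = 1.2486
Treynor = (Rp − Rf) / β = (3.0% − 4.0%) / 1.2486 = -1.00 / 1.2486 = -0.8009

-0.80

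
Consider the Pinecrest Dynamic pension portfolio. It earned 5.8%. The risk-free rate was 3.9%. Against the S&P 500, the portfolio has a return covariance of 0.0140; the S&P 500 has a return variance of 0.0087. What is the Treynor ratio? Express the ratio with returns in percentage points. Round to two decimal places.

β = Cov / Var = 0.0140 / 0.0087 = 1.6092
Treynor = (Rp − Rf) / β = (5.8% − 3.9%) / 1.6092 = 1.90 / 1.6092 = 1.1807

1.18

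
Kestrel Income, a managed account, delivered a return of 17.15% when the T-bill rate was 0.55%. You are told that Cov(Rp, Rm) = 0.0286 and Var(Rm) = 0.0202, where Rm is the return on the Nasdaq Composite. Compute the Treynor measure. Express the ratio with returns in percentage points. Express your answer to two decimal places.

β = Cov / Var = 0.0286 / 0.0202 = 1.4158
Treynor = (Rp − Rf) / β = (17.15% − 0.55%) / 1.4158 = 16.60 / 1.4158 = 11.7248

11.72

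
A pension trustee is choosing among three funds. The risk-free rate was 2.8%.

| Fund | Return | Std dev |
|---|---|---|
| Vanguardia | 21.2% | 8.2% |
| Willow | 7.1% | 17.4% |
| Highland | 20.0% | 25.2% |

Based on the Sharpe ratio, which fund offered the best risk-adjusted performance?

Vanguardia

Vanguardia: Sharpe ratio = (21.2% − 2.8%) / 8.2% = 2.244
Willow: Sharpe ratio = (7.1% − 2.8%) / 17.4% = 0.247
Highland: Sharpe ratio = (20.0% − 2.8%) / 25.2% = 0.683
Highest: Vanguardia (2.244).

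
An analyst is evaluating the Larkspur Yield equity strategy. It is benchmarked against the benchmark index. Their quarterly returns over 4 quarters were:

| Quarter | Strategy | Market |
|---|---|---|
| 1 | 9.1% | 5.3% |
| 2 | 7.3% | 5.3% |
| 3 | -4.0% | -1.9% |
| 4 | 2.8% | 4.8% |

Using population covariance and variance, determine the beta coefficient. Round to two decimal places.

1.52

r̄p = 3.8000%,  r̄m = 3.3750%
Cov = Σ(rp − r̄p)(rm − r̄m) / 4 = 14.1650
Var(rm) = Σ(rm − r̄m)² / 4 = 9.3169
β = Cov / Var = 14.1650 / 9.3169 = 1.5204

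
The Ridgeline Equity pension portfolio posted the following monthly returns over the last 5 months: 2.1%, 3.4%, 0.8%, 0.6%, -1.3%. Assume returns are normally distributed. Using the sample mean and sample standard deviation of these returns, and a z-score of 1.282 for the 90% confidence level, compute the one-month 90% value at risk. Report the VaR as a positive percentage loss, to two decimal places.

r̄ = (2.1 + 3.4 + 0.8 + 0.6 − 1.3) / 5 = 1.1200%
Sample σ = √[Σ(r − r̄)² / 4] = √[12.3880 / 4] = √3.0970 = 1.7598%
VaR = −(r̄ − z·σ) = −(1.1200 − 1.282 × 1.7598) = −(-1.1361) = 1.1361%

1.14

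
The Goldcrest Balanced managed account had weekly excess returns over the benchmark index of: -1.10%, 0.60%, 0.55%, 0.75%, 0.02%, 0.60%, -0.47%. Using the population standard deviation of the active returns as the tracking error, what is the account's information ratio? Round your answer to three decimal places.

0.211

r̄ = (-1.1 + 0.6 + 0.55 + 0.75 + 0.02 + 0.6 − 0.47) / 7 = 0.1357%
Population std dev = √[2.8874 / 7] = 0.6423%
IR = r̄ / tracking error = 0.1357 / 0.6423 = 0.2113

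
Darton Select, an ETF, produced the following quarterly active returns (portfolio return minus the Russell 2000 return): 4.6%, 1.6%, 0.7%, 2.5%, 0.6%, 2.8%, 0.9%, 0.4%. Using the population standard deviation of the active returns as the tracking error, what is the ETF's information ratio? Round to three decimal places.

Mean return μ = 14.10 / 8 = 1.7625%
Σ(r − μ)² = (4.6 − 1.7625)² + (1.6 − 1.7625)² + … = 14.7788
population σ = √(14.7788 / 8) = √1.8474 = 1.3592%
IR = μ / tracking error = 1.7625 / 1.3592 = 1.2967

1.297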